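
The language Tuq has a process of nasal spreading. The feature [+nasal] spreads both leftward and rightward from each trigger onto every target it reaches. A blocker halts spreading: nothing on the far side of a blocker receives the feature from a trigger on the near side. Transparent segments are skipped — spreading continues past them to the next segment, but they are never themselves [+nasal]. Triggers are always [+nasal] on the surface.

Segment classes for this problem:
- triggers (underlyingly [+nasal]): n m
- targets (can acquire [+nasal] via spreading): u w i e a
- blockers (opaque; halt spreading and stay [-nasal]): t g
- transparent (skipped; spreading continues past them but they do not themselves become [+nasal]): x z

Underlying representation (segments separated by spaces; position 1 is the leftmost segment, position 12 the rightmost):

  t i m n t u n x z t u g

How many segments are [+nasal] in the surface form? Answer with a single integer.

From /m/ at 3 rightward: 4 /n/ is itself a trigger — this domain ends here.
From /m/ at 3 leftward: 2 /i/ → [+nasal]; 1 /t/ blocks.
From /n/ at 4 rightward: 5 /t/ blocks.
From /n/ at 4 leftward: 3 /m/ is itself a trigger — this domain ends here.
From /n/ at 7 rightward: 8 /x/ transparent; 9 /z/ transparent; 10 /t/ blocks.
From /n/ at 7 leftward: 6 /u/ → [+nasal]; 5 /t/ blocks.
Target with no active source: position 11 stays [-nasal].
[+nasal] positions on the surface: 2 3 4 6 7.

5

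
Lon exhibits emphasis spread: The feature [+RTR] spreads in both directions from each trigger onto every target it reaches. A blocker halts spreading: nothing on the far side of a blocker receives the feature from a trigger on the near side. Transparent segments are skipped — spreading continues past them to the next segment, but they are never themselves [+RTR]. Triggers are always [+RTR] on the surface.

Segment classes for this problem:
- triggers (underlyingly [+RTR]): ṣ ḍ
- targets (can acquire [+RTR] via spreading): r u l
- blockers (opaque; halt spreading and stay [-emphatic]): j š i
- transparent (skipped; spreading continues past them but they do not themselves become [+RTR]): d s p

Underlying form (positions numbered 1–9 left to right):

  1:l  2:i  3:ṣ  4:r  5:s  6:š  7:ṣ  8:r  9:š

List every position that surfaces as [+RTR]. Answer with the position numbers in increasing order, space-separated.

3 4 7 8

From /ṣ/ at 3 rightward: 4 /r/ → [+RTR]; 5 /s/ transparent; 6 /š/ blocks.
From /ṣ/ at 3 leftward: 2 /i/ blocks.
From /ṣ/ at 7 rightward: 8 /r/ → [+RTR]; 9 /š/ blocks.
From /ṣ/ at 7 leftward: 6 /š/ blocks.
Target with no active source: position 1 stays [-emphatic].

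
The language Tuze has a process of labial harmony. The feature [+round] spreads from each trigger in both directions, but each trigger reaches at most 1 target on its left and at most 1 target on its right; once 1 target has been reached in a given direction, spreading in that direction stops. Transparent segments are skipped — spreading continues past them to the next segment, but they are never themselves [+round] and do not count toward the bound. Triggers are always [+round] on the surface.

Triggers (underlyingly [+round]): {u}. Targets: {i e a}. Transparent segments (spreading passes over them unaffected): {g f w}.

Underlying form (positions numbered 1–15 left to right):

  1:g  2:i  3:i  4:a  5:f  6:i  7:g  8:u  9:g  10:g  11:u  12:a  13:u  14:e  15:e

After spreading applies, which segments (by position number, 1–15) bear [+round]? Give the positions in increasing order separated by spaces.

From /u/ at 8 rightward: 9 /g/ transparent; 10 /g/ transparent; 11 /u/ is itself a trigger — this domain ends here.
From /u/ at 8 leftward: 7 /g/ transparent; 6 /i/ → [+round]; bound reached.
From /u/ at 11 rightward: 12 /a/ → [+round]; bound reached.
From /u/ at 11 leftward: 10 /g/ transparent; 9 /g/ transparent; 8 /u/ is itself a trigger — this domain ends here.
From /u/ at 13 rightward: 14 /e/ → [+round]; bound reached.
From /u/ at 13 leftward: 12 /a/ → [+round]; bound reached.
Targets with no active source: positions 2 3 4 15 stay [-round].

6 8 11 12 13 14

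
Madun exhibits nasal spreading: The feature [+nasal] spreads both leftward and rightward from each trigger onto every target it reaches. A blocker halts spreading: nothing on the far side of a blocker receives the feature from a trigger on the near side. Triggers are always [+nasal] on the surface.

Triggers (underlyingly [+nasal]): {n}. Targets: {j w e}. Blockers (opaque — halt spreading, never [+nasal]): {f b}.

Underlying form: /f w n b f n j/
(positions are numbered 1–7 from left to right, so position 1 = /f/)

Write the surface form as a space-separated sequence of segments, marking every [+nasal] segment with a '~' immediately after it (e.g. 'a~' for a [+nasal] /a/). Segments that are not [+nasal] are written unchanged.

f w~ n~ b f n~ j~

From /n/ at 3 rightward: 4 /b/ blocks.
From /n/ at 3 leftward: 2 /w/ → [+nasal]; 1 /f/ blocks.
From /n/ at 6 rightward: 7 /j/ → [+nasal]; word edge.
From /n/ at 6 leftward: 5 /f/ blocks.
[+nasal] positions on the surface: 2 3 6 7.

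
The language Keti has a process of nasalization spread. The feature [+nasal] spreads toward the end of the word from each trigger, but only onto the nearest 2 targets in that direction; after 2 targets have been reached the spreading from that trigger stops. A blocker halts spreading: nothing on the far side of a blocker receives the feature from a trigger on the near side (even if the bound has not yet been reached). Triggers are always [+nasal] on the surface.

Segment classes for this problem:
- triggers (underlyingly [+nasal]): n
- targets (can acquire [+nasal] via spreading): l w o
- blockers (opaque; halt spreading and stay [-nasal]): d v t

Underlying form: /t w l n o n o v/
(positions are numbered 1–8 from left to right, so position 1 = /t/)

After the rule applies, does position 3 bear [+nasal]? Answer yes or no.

From /n/ at 4 rightward: 5 /o/ → [+nasal]; 6 /n/ is itself a trigger — this domain ends here.
From /n/ at 6 rightward: 7 /o/ → [+nasal]; 8 /v/ blocks.
Targets with no active source: positions 2 3 stay [-nasal].
[+nasal] positions on the surface: 4 5 6 7.

no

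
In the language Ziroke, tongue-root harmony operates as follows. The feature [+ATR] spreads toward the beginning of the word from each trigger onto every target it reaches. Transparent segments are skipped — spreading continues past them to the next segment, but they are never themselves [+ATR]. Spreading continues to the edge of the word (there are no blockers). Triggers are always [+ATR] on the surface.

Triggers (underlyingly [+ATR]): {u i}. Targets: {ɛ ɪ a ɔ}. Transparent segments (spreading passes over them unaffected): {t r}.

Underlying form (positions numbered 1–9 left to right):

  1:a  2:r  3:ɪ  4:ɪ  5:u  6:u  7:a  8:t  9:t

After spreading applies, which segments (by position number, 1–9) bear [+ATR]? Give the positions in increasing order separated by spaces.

1 3 4 5 6

From /u/ at 5 leftward: 4 /ɪ/ → [+ATR]; 3 /ɪ/ → [+ATR]; 2 /r/ transparent; 1 /a/ → [+ATR]; word edge.
From /u/ at 6 leftward: 5 /u/ is itself a trigger — this domain ends here.
Target with no active source: position 7 stays [-ATR].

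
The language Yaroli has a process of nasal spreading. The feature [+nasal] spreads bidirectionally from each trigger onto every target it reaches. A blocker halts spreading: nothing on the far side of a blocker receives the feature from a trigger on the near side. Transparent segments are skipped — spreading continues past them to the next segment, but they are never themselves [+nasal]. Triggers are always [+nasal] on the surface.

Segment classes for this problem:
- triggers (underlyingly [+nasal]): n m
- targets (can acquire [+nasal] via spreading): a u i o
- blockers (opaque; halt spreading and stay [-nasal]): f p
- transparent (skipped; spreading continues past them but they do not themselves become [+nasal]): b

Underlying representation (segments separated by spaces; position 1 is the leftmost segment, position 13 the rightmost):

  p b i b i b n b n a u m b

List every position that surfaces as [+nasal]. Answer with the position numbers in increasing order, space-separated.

3 5 7 9 10 11 12

From /n/ at 7 rightward: 8 /b/ transparent; 9 /n/ is itself a trigger — this domain ends here.
From /n/ at 7 leftward: 6 /b/ transparent; 5 /i/ → [+nasal]; 4 /b/ transparent; 3 /i/ → [+nasal]; 2 /b/ transparent; 1 /p/ blocks.
From /n/ at 9 rightward: 10 /a/ → [+nasal]; 11 /u/ → [+nasal]; 12 /m/ is itself a trigger — this domain ends here.
From /n/ at 9 leftward: 8 /b/ transparent; 7 /n/ is itself a trigger — this domain ends here.
From /m/ at 12 rightward: 13 /b/ transparent; word edge.
From /m/ at 12 leftward: 11 /u/ → [+nasal]; 10 /a/ → [+nasal]; 9 /n/ is itself a trigger — this domain ends here.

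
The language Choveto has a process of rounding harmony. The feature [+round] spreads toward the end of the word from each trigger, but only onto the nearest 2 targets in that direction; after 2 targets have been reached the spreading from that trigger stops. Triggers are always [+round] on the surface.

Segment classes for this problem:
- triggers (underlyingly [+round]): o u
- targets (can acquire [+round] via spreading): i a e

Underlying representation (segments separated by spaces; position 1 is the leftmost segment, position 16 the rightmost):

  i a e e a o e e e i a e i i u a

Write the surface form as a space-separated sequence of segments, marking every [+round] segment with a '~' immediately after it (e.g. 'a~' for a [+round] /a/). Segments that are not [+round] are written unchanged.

From /o/ at 6 rightward: 7 /e/ → [+round]; 8 /e/ → [+round]; bound reached.
From /u/ at 15 rightward: 16 /a/ → [+round]; word edge.
Targets with no active source: positions 1 2 3 4 5 9 10 11 12 13 14 stay [-round].
[+round] positions on the surface: 6 7 8 15 16.

i a e e a o~ e~ e~ e i a e i i u~ a~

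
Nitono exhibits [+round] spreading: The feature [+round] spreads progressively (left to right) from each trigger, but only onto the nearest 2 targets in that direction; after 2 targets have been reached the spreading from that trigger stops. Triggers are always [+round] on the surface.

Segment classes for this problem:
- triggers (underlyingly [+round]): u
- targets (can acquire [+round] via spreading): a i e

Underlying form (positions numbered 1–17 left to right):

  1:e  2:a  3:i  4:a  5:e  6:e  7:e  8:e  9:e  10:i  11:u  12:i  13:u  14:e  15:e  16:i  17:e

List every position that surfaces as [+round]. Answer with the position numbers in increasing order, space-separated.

From /u/ at 11 rightward: 12 /i/ → [+round]; 13 /u/ is itself a trigger — this domain ends here.
From /u/ at 13 rightward: 14 /e/ → [+round]; 15 /e/ → [+round]; bound reached.
Targets with no active source: positions 1 2 3 4 5 6 7 8 9 10 16 17 stay [-round].

11 12 13 14 15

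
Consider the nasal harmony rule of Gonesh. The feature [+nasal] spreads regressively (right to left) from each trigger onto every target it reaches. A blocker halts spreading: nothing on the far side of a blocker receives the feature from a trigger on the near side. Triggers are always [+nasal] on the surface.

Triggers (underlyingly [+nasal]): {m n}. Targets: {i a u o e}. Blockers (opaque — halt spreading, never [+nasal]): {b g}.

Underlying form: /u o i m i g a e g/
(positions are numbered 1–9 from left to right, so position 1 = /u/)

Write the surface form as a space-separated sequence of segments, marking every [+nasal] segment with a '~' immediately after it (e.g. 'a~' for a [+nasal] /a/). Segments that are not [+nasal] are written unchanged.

From /m/ at 4 leftward: 3 /i/ → [+nasal]; 2 /o/ → [+nasal]; 1 /u/ → [+nasal]; word edge.
Targets with no active source: positions 5 7 8 stay [-nasal].
[+nasal] positions on the surface: 1 2 3 4.

u~ o~ i~ m~ i g a e g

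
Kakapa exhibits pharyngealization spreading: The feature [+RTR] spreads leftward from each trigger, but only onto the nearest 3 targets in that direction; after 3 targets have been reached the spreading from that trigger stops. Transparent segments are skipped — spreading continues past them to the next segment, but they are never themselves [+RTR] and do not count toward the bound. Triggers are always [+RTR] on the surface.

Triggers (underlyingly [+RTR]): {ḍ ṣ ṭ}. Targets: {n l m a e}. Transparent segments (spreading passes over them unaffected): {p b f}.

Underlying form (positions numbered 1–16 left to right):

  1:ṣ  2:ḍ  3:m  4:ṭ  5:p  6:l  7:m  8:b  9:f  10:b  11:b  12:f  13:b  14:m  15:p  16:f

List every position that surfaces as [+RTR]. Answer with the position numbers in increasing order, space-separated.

1 2 3 4

From /ṣ/ at 1 leftward: word edge.
From /ḍ/ at 2 leftward: 1 /ṣ/ is itself a trigger — this domain ends here.
From /ṭ/ at 4 leftward: 3 /m/ → [+RTR]; 2 /ḍ/ is itself a trigger — this domain ends here.
Targets with no active source: positions 6 7 14 stay [-emphatic].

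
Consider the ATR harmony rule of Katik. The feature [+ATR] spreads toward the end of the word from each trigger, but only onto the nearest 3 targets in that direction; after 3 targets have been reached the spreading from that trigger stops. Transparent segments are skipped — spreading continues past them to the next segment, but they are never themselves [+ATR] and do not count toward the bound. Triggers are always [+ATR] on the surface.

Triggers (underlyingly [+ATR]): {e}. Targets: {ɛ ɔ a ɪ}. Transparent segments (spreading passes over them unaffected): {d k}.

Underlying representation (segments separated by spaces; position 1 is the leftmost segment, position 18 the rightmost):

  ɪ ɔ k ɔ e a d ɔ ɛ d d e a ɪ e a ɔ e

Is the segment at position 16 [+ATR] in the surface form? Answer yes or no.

From /e/ at 5 rightward: 6 /a/ → [+ATR]; 7 /d/ transparent; 8 /ɔ/ → [+ATR]; 9 /ɛ/ → [+ATR]; bound reached.
From /e/ at 12 rightward: 13 /a/ → [+ATR]; 14 /ɪ/ → [+ATR]; 15 /e/ is itself a trigger — this domain ends here.
From /e/ at 15 rightward: 16 /a/ → [+ATR]; 17 /ɔ/ → [+ATR]; 18 /e/ is itself a trigger — this domain ends here.
From /e/ at 18 rightward: word edge.
Targets with no active source: positions 1 2 4 stay [-ATR].
[+ATR] positions on the surface: 5 6 8 9 12 13 14 15 16 17 18.

yes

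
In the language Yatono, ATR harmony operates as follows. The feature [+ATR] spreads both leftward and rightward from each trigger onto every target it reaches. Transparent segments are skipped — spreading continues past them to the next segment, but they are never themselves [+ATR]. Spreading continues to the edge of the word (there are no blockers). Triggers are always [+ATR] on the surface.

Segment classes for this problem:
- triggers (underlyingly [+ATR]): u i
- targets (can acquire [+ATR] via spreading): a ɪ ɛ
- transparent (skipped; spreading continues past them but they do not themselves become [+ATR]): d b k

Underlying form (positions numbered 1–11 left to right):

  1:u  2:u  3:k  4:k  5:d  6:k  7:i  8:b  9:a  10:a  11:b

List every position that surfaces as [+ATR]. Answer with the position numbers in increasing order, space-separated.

From /u/ at 1 rightward: 2 /u/ is itself a trigger — this domain ends here.
From /u/ at 1 leftward: word edge.
From /u/ at 2 rightward: 3 /k/ transparent; 4 /k/ transparent; 5 /d/ transparent; 6 /k/ transparent; 7 /i/ is itself a trigger — this domain ends here.
From /u/ at 2 leftward: 1 /u/ is itself a trigger — this domain ends here.
From /i/ at 7 rightward: 8 /b/ transparent; 9 /a/ → [+ATR]; 10 /a/ → [+ATR]; 11 /b/ transparent; word edge.
From /i/ at 7 leftward: 6 /k/ transparent; 5 /d/ transparent; 4 /k/ transparent; 3 /k/ transparent; 2 /u/ is itself a trigger — this domain ends here.

1 2 7 9 10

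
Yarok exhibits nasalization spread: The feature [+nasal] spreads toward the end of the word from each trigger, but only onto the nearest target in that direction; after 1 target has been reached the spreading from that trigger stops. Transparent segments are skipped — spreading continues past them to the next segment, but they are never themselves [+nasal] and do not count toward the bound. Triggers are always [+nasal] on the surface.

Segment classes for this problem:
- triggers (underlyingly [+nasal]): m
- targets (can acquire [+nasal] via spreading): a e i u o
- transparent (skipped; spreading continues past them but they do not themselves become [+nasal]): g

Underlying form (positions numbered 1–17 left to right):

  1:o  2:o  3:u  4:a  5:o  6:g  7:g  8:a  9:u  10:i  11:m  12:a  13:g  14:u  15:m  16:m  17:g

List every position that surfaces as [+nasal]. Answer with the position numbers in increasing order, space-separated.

11 12 15 16

From /m/ at 11 rightward: 12 /a/ → [+nasal]; bound reached.
From /m/ at 15 rightward: 16 /m/ is itself a trigger — this domain ends here.
From /m/ at 16 rightward: 17 /g/ transparent; word edge.
Targets with no active source: positions 1 2 3 4 5 8 9 10 14 stay [-nasal].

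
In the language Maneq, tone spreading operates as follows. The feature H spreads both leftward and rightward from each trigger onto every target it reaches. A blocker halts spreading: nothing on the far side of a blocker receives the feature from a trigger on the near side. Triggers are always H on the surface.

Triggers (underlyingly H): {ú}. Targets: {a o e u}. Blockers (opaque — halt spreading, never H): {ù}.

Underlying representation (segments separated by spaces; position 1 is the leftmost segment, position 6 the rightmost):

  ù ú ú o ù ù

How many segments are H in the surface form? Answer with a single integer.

From /ú/ at 2 rightward: 3 /ú/ is itself a trigger — this domain ends here.
From /ú/ at 2 leftward: 1 /ù/ blocks.
From /ú/ at 3 rightward: 4 /o/ → H; 5 /ù/ blocks.
From /ú/ at 3 leftward: 2 /ú/ is itself a trigger — this domain ends here.
H positions on the surface: 2 3 4.

3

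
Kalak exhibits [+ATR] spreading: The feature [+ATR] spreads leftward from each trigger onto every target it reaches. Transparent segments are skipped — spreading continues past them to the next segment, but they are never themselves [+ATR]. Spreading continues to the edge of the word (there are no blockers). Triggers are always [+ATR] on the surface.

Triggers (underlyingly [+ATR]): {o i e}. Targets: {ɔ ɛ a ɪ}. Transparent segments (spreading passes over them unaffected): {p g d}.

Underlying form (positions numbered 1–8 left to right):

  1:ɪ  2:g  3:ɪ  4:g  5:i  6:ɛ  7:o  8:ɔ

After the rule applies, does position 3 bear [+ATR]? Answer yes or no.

From /i/ at 5 leftward: 4 /g/ transparent; 3 /ɪ/ → [+ATR]; 2 /g/ transparent; 1 /ɪ/ → [+ATR]; word edge.
From /o/ at 7 leftward: 6 /ɛ/ → [+ATR]; 5 /i/ is itself a trigger — this domain ends here.
Target with no active source: position 8 stays [-ATR].
[+ATR] positions on the surface: 1 3 5 6 7.

yes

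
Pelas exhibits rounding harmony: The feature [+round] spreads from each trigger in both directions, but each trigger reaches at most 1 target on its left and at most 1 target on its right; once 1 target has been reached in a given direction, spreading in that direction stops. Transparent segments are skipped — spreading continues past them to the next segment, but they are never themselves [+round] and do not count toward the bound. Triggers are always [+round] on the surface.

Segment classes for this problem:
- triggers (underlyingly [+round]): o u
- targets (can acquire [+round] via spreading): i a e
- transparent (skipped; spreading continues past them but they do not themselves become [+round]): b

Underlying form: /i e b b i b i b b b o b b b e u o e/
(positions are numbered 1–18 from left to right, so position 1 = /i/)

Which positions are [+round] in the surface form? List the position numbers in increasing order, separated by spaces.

7 11 15 16 17 18

From /o/ at 11 rightward: 12 /b/ transparent; 13 /b/ transparent; 14 /b/ transparent; 15 /e/ → [+round]; bound reached.
From /o/ at 11 leftward: 10 /b/ transparent; 9 /b/ transparent; 8 /b/ transparent; 7 /i/ → [+round]; bound reached.
From /u/ at 16 rightward: 17 /o/ is itself a trigger — this domain ends here.
From /u/ at 16 leftward: 15 /e/ → [+round]; bound reached.
From /o/ at 17 rightward: 18 /e/ → [+round]; bound reached.
From /o/ at 17 leftward: 16 /u/ is itself a trigger — this domain ends here.
Targets with no active source: positions 1 2 5 stay [-round].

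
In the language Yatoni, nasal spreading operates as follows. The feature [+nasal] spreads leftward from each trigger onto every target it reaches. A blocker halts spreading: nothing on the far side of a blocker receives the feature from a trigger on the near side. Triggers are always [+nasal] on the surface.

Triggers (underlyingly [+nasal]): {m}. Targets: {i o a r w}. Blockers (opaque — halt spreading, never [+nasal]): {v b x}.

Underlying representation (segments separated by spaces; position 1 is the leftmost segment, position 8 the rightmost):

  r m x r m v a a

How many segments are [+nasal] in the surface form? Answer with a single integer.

From /m/ at 2 leftward: 1 /r/ → [+nasal]; word edge.
From /m/ at 5 leftward: 4 /r/ → [+nasal]; 3 /x/ blocks.
Targets with no active source: positions 7 8 stay [-nasal].
[+nasal] positions on the surface: 1 2 4 5.

4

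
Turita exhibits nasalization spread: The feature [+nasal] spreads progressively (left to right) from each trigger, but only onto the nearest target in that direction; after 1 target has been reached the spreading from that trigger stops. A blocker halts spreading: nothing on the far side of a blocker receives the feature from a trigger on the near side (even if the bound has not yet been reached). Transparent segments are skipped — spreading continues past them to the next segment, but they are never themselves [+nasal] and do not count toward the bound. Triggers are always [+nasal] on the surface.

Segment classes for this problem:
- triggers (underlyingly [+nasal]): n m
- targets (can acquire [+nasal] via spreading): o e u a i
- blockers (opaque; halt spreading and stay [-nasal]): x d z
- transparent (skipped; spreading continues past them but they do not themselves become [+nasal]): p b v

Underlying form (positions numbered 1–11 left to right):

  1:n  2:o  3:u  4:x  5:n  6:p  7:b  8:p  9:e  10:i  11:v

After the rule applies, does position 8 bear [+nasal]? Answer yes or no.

no

From /n/ at 1 rightward: 2 /o/ → [+nasal]; bound reached.
From /n/ at 5 rightward: 6 /p/ transparent; 7 /b/ transparent; 8 /p/ transparent; 9 /e/ → [+nasal]; bound reached.
Targets with no active source: positions 3 10 stay [-nasal].
[+nasal] positions on the surface: 1 2 5 9.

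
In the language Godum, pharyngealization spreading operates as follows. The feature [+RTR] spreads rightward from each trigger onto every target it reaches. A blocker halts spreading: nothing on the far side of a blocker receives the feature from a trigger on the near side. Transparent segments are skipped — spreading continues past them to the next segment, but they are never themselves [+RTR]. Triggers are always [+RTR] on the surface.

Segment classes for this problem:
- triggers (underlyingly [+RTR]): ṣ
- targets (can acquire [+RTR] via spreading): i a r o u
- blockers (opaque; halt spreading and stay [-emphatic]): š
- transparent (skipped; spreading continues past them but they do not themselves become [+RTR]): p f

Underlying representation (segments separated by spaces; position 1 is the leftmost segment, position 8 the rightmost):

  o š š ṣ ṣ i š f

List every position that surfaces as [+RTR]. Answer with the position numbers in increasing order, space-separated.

From /ṣ/ at 4 rightward: 5 /ṣ/ is itself a trigger — this domain ends here.
From /ṣ/ at 5 rightward: 6 /i/ → [+RTR]; 7 /š/ blocks.
Target with no active source: position 1 stays [-emphatic].

4 5 6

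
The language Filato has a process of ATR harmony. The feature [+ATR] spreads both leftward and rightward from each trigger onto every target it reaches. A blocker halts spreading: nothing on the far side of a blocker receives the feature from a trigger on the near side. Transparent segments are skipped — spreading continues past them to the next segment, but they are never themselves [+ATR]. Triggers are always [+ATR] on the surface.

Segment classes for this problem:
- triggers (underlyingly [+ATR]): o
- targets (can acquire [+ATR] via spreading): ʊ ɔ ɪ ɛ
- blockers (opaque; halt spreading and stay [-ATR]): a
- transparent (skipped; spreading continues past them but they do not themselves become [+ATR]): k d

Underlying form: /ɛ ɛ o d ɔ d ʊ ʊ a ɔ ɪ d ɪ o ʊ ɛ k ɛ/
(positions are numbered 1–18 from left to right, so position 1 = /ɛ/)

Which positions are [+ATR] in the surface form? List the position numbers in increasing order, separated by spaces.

From /o/ at 3 rightward: 4 /d/ transparent; 5 /ɔ/ → [+ATR]; 6 /d/ transparent; 7 /ʊ/ → [+ATR]; 8 /ʊ/ → [+ATR]; 9 /a/ blocks.
From /o/ at 3 leftward: 2 /ɛ/ → [+ATR]; 1 /ɛ/ → [+ATR]; word edge.
From /o/ at 14 rightward: 15 /ʊ/ → [+ATR]; 16 /ɛ/ → [+ATR]; 17 /k/ transparent; 18 /ɛ/ → [+ATR]; word edge.
From /o/ at 14 leftward: 13 /ɪ/ → [+ATR]; 12 /d/ transparent; 11 /ɪ/ → [+ATR]; 10 /ɔ/ → [+ATR]; 9 /a/ blocks.

1 2 3 5 7 8 10 11 13 14 15 16 18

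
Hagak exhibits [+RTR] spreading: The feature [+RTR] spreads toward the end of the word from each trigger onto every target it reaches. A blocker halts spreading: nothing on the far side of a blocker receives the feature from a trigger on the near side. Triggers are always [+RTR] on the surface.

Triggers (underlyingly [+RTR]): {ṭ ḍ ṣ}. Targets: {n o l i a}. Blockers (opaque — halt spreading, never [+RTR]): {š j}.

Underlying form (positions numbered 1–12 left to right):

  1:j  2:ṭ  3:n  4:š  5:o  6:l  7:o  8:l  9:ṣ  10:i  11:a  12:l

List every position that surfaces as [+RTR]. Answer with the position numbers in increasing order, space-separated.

2 3 9 10 11 12

From /ṭ/ at 2 rightward: 3 /n/ → [+RTR]; 4 /š/ blocks.
From /ṣ/ at 9 rightward: 10 /i/ → [+RTR]; 11 /a/ → [+RTR]; 12 /l/ → [+RTR]; word edge.
Targets with no active source: positions 5 6 7 8 stay [-emphatic].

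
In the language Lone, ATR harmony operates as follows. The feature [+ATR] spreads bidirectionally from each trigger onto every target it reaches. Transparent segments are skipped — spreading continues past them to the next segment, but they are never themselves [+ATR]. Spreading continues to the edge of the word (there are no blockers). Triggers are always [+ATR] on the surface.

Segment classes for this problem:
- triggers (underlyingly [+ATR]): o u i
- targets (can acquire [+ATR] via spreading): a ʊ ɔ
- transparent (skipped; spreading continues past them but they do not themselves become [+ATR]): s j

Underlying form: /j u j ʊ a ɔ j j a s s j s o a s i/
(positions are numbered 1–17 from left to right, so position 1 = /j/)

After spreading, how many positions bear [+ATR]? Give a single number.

8

From /u/ at 2 rightward: 3 /j/ transparent; 4 /ʊ/ → [+ATR]; 5 /a/ → [+ATR]; 6 /ɔ/ → [+ATR]; 7 /j/ transparent; 8 /j/ transparent; 9 /a/ → [+ATR]; 10 /s/ transparent; 11 /s/ transparent; 12 /j/ transparent; 13 /s/ transparent; 14 /o/ is itself a trigger — this domain ends here.
From /u/ at 2 leftward: 1 /j/ transparent; word edge.
From /o/ at 14 rightward: 15 /a/ → [+ATR]; 16 /s/ transparent; 17 /i/ is itself a trigger — this domain ends here.
From /o/ at 14 leftward: 13 /s/ transparent; 12 /j/ transparent; 11 /s/ transparent; 10 /s/ transparent; 9 /a/ → [+ATR]; 8 /j/ transparent; 7 /j/ transparent; 6 /ɔ/ → [+ATR]; 5 /a/ → [+ATR]; 4 /ʊ/ → [+ATR]; 3 /j/ transparent; 2 /u/ is itself a trigger — this domain ends here.
From /i/ at 17 rightward: word edge.
From /i/ at 17 leftward: 16 /s/ transparent; 15 /a/ → [+ATR]; 14 /o/ is itself a trigger — this domain ends here.
[+ATR] positions on the surface: 2 4 5 6 9 14 15 17.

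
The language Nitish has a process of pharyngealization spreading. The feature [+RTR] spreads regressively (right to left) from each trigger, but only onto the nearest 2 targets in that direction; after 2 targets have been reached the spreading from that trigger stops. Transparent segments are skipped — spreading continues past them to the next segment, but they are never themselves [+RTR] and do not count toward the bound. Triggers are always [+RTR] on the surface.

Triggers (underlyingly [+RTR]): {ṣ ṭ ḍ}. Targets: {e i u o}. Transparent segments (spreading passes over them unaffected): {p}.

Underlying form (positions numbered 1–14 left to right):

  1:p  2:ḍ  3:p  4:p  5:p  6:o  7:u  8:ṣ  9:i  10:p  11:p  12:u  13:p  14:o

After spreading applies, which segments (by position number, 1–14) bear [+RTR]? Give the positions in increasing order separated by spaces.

2 6 7 8

From /ḍ/ at 2 leftward: 1 /p/ transparent; word edge.
From /ṣ/ at 8 leftward: 7 /u/ → [+RTR]; 6 /o/ → [+RTR]; bound reached.
Targets with no active source: positions 9 12 14 stay [-emphatic].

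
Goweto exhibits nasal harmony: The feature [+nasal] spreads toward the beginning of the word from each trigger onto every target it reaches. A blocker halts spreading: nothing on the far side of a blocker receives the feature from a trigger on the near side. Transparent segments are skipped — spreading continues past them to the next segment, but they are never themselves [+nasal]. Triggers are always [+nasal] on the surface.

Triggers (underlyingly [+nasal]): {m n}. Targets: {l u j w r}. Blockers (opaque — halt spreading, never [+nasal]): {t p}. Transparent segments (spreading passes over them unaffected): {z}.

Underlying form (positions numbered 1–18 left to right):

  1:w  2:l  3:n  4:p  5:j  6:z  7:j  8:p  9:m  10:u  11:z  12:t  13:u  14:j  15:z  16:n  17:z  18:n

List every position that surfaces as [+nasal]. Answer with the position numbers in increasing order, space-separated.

1 2 3 9 13 14 16 18

From /n/ at 3 leftward: 2 /l/ → [+nasal]; 1 /w/ → [+nasal]; word edge.
From /m/ at 9 leftward: 8 /p/ blocks.
From /n/ at 16 leftward: 15 /z/ transparent; 14 /j/ → [+nasal]; 13 /u/ → [+nasal]; 12 /t/ blocks.
From /n/ at 18 leftward: 17 /z/ transparent; 16 /n/ is itself a trigger — this domain ends here.
Targets with no active source: positions 5 7 10 stay [-nasal].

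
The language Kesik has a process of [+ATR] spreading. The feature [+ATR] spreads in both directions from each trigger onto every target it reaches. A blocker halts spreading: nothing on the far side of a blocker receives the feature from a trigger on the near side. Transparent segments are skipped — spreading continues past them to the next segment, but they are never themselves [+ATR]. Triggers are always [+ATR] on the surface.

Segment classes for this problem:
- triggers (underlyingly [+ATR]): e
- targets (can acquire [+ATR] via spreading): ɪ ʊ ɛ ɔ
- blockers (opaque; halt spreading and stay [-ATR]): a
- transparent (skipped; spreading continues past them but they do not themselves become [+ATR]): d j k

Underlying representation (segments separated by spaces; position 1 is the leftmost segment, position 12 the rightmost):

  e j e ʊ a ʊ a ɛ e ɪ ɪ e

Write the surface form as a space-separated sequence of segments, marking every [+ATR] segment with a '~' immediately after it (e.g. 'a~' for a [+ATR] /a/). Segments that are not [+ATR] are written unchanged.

e~ j e~ ʊ~ a ʊ a ɛ~ e~ ɪ~ ɪ~ e~

From /e/ at 1 rightward: 2 /j/ transparent; 3 /e/ is itself a trigger — this domain ends here.
From /e/ at 1 leftward: word edge.
From /e/ at 3 rightward: 4 /ʊ/ → [+ATR]; 5 /a/ blocks.
From /e/ at 3 leftward: 2 /j/ transparent; 1 /e/ is itself a trigger — this domain ends here.
From /e/ at 9 rightward: 10 /ɪ/ → [+ATR]; 11 /ɪ/ → [+ATR]; 12 /e/ is itself a trigger — this domain ends here.
From /e/ at 9 leftward: 8 /ɛ/ → [+ATR]; 7 /a/ blocks.
From /e/ at 12 rightward: word edge.
From /e/ at 12 leftward: 11 /ɪ/ → [+ATR]; 10 /ɪ/ → [+ATR]; 9 /e/ is itself a trigger — this domain ends here.
Target with no active source: position 6 stays [-ATR].
[+ATR] positions on the surface: 1 3 4 8 9 10 11 12.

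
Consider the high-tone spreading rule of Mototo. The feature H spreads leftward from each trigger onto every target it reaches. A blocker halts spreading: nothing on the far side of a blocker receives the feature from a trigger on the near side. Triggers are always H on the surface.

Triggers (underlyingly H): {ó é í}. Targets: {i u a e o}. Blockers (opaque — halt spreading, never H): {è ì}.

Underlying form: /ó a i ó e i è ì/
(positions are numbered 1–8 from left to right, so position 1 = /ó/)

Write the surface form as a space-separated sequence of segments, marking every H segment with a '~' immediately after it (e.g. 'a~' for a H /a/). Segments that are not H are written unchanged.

ó~ a~ i~ ó~ e i è ì

From /ó/ at 1 leftward: word edge.
From /ó/ at 4 leftward: 3 /i/ → H; 2 /a/ → H; 1 /ó/ is itself a trigger — this domain ends here.
Targets with no active source: positions 5 6 stay [-high tone].
H positions on the surface: 1 2 3 4.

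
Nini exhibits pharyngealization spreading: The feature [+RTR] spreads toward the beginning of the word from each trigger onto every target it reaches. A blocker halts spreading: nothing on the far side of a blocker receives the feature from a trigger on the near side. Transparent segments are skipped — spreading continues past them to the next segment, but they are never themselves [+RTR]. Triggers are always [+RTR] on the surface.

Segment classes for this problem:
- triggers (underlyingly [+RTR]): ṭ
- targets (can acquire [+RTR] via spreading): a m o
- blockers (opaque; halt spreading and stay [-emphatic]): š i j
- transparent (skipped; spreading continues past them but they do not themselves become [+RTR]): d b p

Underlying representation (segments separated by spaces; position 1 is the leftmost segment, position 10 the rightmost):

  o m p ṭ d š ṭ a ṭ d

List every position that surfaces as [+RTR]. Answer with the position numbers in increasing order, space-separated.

From /ṭ/ at 4 leftward: 3 /p/ transparent; 2 /m/ → [+RTR]; 1 /o/ → [+RTR]; word edge.
From /ṭ/ at 7 leftward: 6 /š/ blocks.
From /ṭ/ at 9 leftward: 8 /a/ → [+RTR]; 7 /ṭ/ is itself a trigger — this domain ends here.

1 2 4 7 8 9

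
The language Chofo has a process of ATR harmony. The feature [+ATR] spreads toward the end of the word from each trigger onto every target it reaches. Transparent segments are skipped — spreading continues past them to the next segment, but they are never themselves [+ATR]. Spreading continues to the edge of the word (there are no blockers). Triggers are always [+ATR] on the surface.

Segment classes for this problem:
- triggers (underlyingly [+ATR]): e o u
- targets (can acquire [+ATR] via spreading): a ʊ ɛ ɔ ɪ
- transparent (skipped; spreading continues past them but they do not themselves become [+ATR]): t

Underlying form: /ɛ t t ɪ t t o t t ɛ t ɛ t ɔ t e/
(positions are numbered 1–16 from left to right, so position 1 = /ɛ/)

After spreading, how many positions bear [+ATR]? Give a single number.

From /o/ at 7 rightward: 8 /t/ transparent; 9 /t/ transparent; 10 /ɛ/ → [+ATR]; 11 /t/ transparent; 12 /ɛ/ → [+ATR]; 13 /t/ transparent; 14 /ɔ/ → [+ATR]; 15 /t/ transparent; 16 /e/ is itself a trigger — this domain ends here.
From /e/ at 16 rightward: word edge.
Targets with no active source: positions 1 4 stay [-ATR].
[+ATR] positions on the surface: 7 10 12 14 16.

5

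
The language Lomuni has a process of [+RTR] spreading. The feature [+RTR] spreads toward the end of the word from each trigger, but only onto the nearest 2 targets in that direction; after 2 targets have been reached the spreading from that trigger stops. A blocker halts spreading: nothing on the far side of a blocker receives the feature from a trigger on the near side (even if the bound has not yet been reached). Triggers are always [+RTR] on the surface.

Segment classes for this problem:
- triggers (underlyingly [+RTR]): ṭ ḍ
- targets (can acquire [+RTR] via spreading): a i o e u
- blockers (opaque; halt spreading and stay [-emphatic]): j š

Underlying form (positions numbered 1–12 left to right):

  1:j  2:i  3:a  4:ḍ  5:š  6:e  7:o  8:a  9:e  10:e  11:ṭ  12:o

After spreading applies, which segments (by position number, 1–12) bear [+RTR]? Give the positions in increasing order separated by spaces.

From /ḍ/ at 4 rightward: 5 /š/ blocks.
From /ṭ/ at 11 rightward: 12 /o/ → [+RTR]; word edge.
Targets with no active source: positions 2 3 6 7 8 9 10 stay [-emphatic].

4 11 12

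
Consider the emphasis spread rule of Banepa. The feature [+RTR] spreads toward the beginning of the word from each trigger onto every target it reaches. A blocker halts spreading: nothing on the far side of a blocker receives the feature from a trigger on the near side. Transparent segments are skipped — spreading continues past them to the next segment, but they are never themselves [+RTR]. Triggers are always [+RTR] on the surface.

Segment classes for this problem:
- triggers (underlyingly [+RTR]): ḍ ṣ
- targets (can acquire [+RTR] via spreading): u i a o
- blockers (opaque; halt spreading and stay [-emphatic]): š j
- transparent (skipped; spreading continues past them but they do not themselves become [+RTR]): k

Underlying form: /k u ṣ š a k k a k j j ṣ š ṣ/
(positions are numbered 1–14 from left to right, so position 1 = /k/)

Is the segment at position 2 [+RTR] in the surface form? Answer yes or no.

yes

From /ṣ/ at 3 leftward: 2 /u/ → [+RTR]; 1 /k/ transparent; word edge.
From /ṣ/ at 12 leftward: 11 /j/ blocks.
From /ṣ/ at 14 leftward: 13 /š/ blocks.
Targets with no active source: positions 5 8 stay [-emphatic].
[+RTR] positions on the surface: 2 3 12 14.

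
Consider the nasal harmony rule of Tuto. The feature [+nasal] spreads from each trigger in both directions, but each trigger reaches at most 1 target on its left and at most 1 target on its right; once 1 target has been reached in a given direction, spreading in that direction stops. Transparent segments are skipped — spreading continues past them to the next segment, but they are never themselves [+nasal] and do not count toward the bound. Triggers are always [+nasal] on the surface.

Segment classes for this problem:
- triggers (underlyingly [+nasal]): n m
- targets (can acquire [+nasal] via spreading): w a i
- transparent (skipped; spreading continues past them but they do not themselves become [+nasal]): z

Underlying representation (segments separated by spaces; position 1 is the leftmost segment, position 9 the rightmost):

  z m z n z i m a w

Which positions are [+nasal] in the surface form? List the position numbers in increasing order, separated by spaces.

2 4 6 7 8

From /m/ at 2 rightward: 3 /z/ transparent; 4 /n/ is itself a trigger — this domain ends here.
From /m/ at 2 leftward: 1 /z/ transparent; word edge.
From /n/ at 4 rightward: 5 /z/ transparent; 6 /i/ → [+nasal]; bound reached.
From /n/ at 4 leftward: 3 /z/ transparent; 2 /m/ is itself a trigger — this domain ends here.
From /m/ at 7 rightward: 8 /a/ → [+nasal]; bound reached.
From /m/ at 7 leftward: 6 /i/ → [+nasal]; bound reached.
Target with no active source: position 9 stays [-nasal].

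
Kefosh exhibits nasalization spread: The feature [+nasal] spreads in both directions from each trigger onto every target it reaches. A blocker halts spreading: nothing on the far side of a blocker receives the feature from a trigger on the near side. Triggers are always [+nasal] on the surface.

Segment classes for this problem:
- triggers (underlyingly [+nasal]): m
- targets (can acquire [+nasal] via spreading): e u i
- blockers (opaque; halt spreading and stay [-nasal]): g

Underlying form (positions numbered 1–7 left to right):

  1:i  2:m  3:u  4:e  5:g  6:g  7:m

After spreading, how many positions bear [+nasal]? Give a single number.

From /m/ at 2 rightward: 3 /u/ → [+nasal]; 4 /e/ → [+nasal]; 5 /g/ blocks.
From /m/ at 2 leftward: 1 /i/ → [+nasal]; word edge.
From /m/ at 7 rightward: word edge.
From /m/ at 7 leftward: 6 /g/ blocks.
[+nasal] positions on the surface: 1 2 3 4 7.

5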